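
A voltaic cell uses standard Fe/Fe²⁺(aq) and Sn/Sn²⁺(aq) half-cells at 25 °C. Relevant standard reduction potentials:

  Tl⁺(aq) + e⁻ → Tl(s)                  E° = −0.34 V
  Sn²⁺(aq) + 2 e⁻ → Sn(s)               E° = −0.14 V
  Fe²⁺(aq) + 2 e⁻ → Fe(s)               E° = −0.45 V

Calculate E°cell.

The Sn²⁺/Sn couple has the higher E°, so Sn ion is reduced (cathode) and Fe is oxidized (anode).
E°cell = E°(cathode) − E°(anode) = −0.14 − (−0.45) = +0.31 V.

+0.31 V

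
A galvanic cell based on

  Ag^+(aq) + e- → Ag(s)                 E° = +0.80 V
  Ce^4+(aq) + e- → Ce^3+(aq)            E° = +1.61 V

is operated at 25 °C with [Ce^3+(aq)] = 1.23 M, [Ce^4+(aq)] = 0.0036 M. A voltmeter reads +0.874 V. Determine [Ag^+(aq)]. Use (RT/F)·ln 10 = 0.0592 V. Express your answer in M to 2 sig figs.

0.00024 M

Ce⁴⁺/Ce³⁺ is the cathode (higher E°); E°cell = +1.61 − (+0.80) = +0.81 V with n = 1.
Rearranging E = E° − (0.0592/n)·log Q gives log Q = 1(+0.81 − (+0.874))/0.0592 = −1.081.
Balancing electrons gives Ce^4+(aq) + Ag(s) → Ce^3+(aq) + Ag^+(aq); thus Q = ([Ce^3+(aq)]·[Ag^+(aq)]) / [Ce^4+(aq)].
Substituting the known concentrations and solving, log [Ag^+(aq)] = −3.615 and [Ag^+(aq)] = 0.00024 M.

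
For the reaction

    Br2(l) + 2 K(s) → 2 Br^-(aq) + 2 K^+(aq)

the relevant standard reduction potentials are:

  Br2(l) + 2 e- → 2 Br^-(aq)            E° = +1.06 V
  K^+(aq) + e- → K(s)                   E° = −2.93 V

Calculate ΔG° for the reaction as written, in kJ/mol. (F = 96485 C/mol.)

In the reaction as written Br2(l) is reduced, so the Br₂/Br⁻ couple is the cathode and K⁺/K is the anode.
E°cell = +1.06 − (−2.93) = +3.99 V; balancing electrons gives n = 2.
ΔG° = −nFE°cell = −(2)(96485)(+3.99) J/mol = −770 kJ/mol.

−770 kJ/mol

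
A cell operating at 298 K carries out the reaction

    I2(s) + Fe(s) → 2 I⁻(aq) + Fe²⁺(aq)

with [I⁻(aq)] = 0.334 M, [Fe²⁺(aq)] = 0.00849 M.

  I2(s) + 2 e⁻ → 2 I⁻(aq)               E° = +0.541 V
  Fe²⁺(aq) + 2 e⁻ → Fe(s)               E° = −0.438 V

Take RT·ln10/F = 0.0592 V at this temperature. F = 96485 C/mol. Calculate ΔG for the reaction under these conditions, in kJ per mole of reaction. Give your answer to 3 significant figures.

−206 kJ/mol

The standard cell potential is +0.541 − (−0.438) = +0.979 V, with n = 2 electrons in the balanced equation.
The reaction quotient is [I⁻(aq)]^2·[Fe²⁺(aq)] = 0.000947; by Nernst, E = +0.979 − (0.0592/2)(−3.024) = +1.0685 V.
Then ΔG = −nFE = −2 × 96485 × +1.0685 J/mol = −206 kJ/mol.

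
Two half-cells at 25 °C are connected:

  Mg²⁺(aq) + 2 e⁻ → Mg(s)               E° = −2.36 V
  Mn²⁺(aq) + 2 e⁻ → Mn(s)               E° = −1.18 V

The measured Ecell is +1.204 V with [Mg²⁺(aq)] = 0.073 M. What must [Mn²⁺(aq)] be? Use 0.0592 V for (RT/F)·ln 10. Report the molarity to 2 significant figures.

0.47 M

With Mn²⁺/Mn at the cathode and Mg²⁺/Mg at the anode, E°cell = −1.18 − (−2.36) = +1.18 V (n = 2).
From the Nernst equation, log Q = n(E° − E)/0.0592 = 2·(+1.18 − (+1.204))/0.0592 = −0.811.
For Mn²⁺(aq) + Mg(s) → Mn(s) + Mg²⁺(aq), the reaction quotient is Q = [Mg²⁺(aq)] / [Mn²⁺(aq)].
Substituting the known concentrations and solving, log [Mn²⁺(aq)] = −0.326 and [Mn²⁺(aq)] = 0.47 M.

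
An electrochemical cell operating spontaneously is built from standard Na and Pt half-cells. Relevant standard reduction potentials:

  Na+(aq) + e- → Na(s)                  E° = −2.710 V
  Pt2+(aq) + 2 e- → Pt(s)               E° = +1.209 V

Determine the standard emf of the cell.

+3.919 V

The Pt²⁺/Pt couple has the higher E°, so Pt ion is reduced (cathode) and Na is oxidized (anode).
E°cell = E°(cathode) − E°(anode) = +1.209 − (−2.710) = +3.919 V.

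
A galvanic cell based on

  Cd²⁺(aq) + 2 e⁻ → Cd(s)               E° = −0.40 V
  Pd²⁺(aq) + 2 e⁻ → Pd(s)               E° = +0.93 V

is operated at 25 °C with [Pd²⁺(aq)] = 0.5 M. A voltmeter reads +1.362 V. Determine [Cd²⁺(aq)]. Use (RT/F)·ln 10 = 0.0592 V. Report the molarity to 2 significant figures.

The Pd²⁺/Pd couple has the larger reduction potential, so it is the cathode: E°cell = +0.93 − (−0.40) = +1.33 V and n = 2.
From the Nernst equation, log Q = n(E° − E)/0.0592 = 2·(+1.33 − (+1.362))/0.0592 = −1.081.
For Pd²⁺(aq) + Cd(s) → Pd(s) + Cd²⁺(aq), the reaction quotient is Q = [Cd²⁺(aq)] / [Pd²⁺(aq)].
Solving for the unknown gives log [Cd²⁺(aq)] = −1.382, so [Cd²⁺(aq)] ≈ 0.041 M.

0.041 M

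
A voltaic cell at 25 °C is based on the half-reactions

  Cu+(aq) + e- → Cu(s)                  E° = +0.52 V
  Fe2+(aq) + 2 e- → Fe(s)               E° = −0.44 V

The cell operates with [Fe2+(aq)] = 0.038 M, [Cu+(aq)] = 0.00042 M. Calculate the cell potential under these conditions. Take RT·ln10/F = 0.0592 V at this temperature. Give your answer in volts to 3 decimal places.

Cu⁺/Cu is reduced (cathode, E° = +0.52 V) and Fe²⁺/Fe is oxidized (anode).
E°cell = +0.52 − (−0.44) = +0.96 V, with n = 2 electrons transferred.
Balancing gives 2 Cu+(aq) + Fe(s) → 2 Cu(s) + Fe2+(aq); hence Q = [Fe2+(aq)] / [Cu+(aq)]^2 = 2.15×10^5 (log Q = 5.333).
E = E° − (0.0592/n)·log Q = +0.96 − (0.0592/2)(5.333) = +0.802 V.

+0.802 V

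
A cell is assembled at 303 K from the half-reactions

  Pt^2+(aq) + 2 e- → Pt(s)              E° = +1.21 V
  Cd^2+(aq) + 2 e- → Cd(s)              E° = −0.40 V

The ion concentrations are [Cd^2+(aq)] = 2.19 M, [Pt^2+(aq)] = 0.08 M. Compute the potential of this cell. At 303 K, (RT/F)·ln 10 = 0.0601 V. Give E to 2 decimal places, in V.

+1.57 V

Pt²⁺/Pt is reduced (cathode, E° = +1.21 V) and Cd²⁺/Cd is oxidized (anode).
E°cell = E°cat − E°an = +1.21 − (−0.40) = +1.61 V; n = 2.
For the overall reaction Pt^2+(aq) + Cd(s) → Pt(s) + Cd^2+(aq), Q = [Cd^2+(aq)] / [Pt^2+(aq)] = 27.4, giving log Q = 1.437.
E = E° − (0.0601/n)·log Q = +1.61 − (0.0601/2)(1.437) = +1.57 V.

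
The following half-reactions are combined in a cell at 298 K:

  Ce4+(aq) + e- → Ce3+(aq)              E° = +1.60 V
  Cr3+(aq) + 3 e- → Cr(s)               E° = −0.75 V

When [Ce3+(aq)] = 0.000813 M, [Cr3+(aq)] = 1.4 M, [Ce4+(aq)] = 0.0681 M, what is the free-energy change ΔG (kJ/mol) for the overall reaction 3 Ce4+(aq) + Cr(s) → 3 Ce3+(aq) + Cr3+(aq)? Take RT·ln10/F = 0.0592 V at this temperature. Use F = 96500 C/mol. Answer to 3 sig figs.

With Ce⁴⁺/Ce³⁺ reduced at the cathode, E°cell = +1.60 − (−0.75) = +2.35 V and n = 3.
Q = ([Ce3+(aq)]^3·[Cr3+(aq)]) / [Ce4+(aq)]^3 = 2.38×10^−6, so log Q = −5.623 and E = +2.35 − (0.0592/3)(−5.623) = +2.4610 V.
Then ΔG = −nFE = −3 × 96500 × +2.4610 J/mol = −712 kJ/mol.

−712 kJ/mol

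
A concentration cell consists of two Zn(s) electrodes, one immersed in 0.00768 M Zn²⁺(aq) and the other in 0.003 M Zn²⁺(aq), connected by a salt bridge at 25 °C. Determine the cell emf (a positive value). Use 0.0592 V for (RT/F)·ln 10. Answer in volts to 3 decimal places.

0.012 V

For a concentration cell E°cell = 0, since both electrodes use the same couple.
The compartment with the higher Zn²⁺(aq) concentration (0.00768 M) acts as the cathode; ions are reduced there and produced at the dilute (0.003 M) anode.
With n = 2, Ecell = −(0.0592/2)·log([dilute]/[conc]) = −(0.0592/2)·log(0.003/0.00768) = +0.012 V.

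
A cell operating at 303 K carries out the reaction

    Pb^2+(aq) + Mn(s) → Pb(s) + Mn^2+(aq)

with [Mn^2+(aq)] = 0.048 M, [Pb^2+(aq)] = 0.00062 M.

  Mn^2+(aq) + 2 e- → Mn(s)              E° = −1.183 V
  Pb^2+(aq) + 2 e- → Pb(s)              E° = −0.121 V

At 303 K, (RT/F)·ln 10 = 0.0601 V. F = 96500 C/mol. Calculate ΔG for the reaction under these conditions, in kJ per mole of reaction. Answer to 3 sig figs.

−194 kJ/mol

With Pb²⁺/Pb reduced at the cathode, E°cell = −0.121 − (−1.183) = +1.062 V and n = 2.
The reaction quotient is [Mn^2+(aq)] / [Pb^2+(aq)] = 77.4; by Nernst, E = +1.062 − (0.0601/2)(1.889) = +1.0052 V.
ΔG = −nFE = −(2)(96500)(+1.0052) J/mol = −194 kJ/mol.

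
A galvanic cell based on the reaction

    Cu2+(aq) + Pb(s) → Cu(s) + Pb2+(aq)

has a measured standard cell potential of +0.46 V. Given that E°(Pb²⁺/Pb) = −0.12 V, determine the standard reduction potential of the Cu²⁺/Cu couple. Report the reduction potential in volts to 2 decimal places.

In the reaction as written the Cu²⁺/Cu couple is reduced (cathode) and Pb²⁺/Pb is oxidized (anode), so E°cell = E°(Cu²⁺/Cu) − E°(Pb²⁺/Pb).
E°(Cu²⁺/Cu) = E°cell + E°(anode) = +0.46 + (−0.12) = +0.34 V.

+0.34 V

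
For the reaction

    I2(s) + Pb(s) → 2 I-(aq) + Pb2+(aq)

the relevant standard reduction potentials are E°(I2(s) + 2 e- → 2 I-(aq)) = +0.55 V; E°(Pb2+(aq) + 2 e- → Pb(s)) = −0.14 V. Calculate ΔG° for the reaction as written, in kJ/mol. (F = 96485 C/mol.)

−133 kJ/mol

In the reaction as written I2(s) is reduced, so the I₂/I⁻ couple is the cathode and Pb²⁺/Pb is the anode.
E°cell = +0.55 − (−0.14) = +0.69 V; balancing electrons gives n = 2.
ΔG° = −nFE°cell = −(2)(96485)(+0.69) J/mol = −133 kJ/mol.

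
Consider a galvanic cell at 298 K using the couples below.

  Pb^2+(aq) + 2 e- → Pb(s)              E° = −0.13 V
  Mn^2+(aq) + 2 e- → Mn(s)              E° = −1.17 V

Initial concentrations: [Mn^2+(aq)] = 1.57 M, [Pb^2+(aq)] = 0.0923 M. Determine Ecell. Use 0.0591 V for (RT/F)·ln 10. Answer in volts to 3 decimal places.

Since E°(Pb²⁺/Pb) > E°(Mn²⁺/Mn), Pb²⁺/Pb serves as the cathode.
E°cell = E°cat − E°an = −0.13 − (−1.17) = +1.04 V; n = 2.
The balanced reaction is Pb^2+(aq) + Mn(s) → Pb(s) + Mn^2+(aq), so Q = [Mn^2+(aq)] / [Pb^2+(aq)] = 17 and log Q = 1.231.
Applying E = E° − (RT ln10/nF)·log Q gives +1.04 − (0.0591/2)(1.231) = +1.004 V.

+1.004 V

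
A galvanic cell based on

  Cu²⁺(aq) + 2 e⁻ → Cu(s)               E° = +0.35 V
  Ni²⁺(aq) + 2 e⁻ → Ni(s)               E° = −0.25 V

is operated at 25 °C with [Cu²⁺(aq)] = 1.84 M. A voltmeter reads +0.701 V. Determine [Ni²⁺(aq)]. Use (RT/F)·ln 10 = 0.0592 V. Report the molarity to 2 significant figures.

0.00071 M

With Cu²⁺/Cu at the cathode and Ni²⁺/Ni at the anode, E°cell = +0.35 − (−0.25) = +0.60 V (n = 2).
Rearranging E = E° − (0.0592/n)·log Q gives log Q = 2(+0.60 − (+0.701))/0.0592 = −3.412.
The balanced reaction is Cu²⁺(aq) + Ni(s) → Cu(s) + Ni²⁺(aq), so Q = [Ni²⁺(aq)] / [Cu²⁺(aq)].
Solving for the unknown gives log [Ni²⁺(aq)] = −3.147, so [Ni²⁺(aq)] ≈ 0.00071 M.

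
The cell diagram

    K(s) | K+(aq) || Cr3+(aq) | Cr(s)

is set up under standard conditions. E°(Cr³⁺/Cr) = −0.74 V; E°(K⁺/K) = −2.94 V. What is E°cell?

+2.20 V

By convention the left-hand electrode in cell notation is the anode (oxidation) and the right-hand electrode is the cathode (reduction).
E°cell = E°(right) − E°(left) = −0.74 − (−2.94) = +2.20 V.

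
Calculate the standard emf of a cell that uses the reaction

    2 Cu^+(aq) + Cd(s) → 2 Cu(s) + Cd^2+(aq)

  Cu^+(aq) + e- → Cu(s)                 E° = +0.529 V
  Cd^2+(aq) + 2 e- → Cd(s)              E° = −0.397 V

In the reaction as written, Cu^+(aq) is reduced (cathode) and Cd^2+(aq) is produced by oxidation at the anode.
E°cell = E°(cathode) − E°(anode) = +0.529 − (−0.397) = +0.926 V.

+0.926 V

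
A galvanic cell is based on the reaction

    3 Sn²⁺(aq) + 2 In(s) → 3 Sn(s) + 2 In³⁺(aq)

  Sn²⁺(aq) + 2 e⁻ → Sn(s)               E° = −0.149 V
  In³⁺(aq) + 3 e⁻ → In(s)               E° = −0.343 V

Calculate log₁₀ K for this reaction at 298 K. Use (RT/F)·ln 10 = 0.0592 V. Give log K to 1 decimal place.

log K = 19.7

The Sn²⁺/Sn couple is reduced (cathode); E°cell = −0.149 − (−0.343) = +0.194 V with n = 6.
At equilibrium E = 0, so log K = nE°cell / 0.0592 = (6)(+0.194) / 0.0592 = 19.7.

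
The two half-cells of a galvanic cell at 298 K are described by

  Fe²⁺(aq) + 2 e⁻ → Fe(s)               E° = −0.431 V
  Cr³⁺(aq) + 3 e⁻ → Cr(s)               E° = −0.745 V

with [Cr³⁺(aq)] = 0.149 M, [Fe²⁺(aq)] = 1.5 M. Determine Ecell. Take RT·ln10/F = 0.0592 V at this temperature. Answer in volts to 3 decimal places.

+0.336 V

Fe²⁺/Fe is reduced (cathode, E° = −0.431 V) and Cr³⁺/Cr is oxidized (anode).
E°cell = −0.431 − (−0.745) = +0.314 V, with n = 6 electrons transferred.
Balancing gives 3 Fe²⁺(aq) + 2 Cr(s) → 3 Fe(s) + 2 Cr³⁺(aq); hence Q = [Cr³⁺(aq)]^2 / [Fe²⁺(aq)]^3 = 0.00658 (log Q = −2.182).
E = E° − (0.0592/n)·log Q = +0.314 − (0.0592/6)(−2.182) = +0.336 V.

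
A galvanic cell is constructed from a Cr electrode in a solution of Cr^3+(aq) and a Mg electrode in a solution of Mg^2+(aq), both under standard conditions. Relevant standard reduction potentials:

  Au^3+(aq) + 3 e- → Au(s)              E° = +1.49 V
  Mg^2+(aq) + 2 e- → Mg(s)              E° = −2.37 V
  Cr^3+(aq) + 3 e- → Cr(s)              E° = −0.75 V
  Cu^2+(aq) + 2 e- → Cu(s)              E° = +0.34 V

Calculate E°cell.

+1.62 V

Of the two couples in this cell, the one with the more positive reduction potential is reduced at the cathode: here that is Cr³⁺/Cr (−0.75 V); Mg²⁺/Mg (−2.37 V) is the anode.
E°cell = E°(cathode) − E°(anode) = −0.75 − (−2.37) = +1.62 V.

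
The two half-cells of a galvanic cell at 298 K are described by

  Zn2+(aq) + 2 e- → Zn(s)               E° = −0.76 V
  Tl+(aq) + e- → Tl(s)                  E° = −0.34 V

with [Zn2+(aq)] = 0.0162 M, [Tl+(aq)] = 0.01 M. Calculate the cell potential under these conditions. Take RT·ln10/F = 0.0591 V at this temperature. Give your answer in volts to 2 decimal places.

The Tl⁺/Tl couple has the more positive E°, so it is the cathode; Zn²⁺/Zn is the anode.
The standard potential is −0.34 − (−0.76) = +0.42 V and the balanced reaction transfers n = 2 electrons.
The balanced reaction is 2 Tl+(aq) + Zn(s) → 2 Tl(s) + Zn2+(aq), so Q = [Zn2+(aq)] / [Tl+(aq)]^2 = 162 and log Q = 2.210.
E = E° − (0.0591/n)·log Q = +0.42 − (0.0591/2)(2.210) = +0.35 V.

+0.35 V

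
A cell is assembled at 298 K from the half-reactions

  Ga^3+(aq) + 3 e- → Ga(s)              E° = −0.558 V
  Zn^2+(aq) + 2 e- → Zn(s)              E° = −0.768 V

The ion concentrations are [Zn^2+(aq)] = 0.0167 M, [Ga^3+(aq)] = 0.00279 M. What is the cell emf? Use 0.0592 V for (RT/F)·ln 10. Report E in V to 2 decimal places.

+0.21 V

The Ga³⁺/Ga couple has the more positive E°, so it is the cathode; Zn²⁺/Zn is the anode.
E°cell = E°cat − E°an = −0.558 − (−0.768) = +0.210 V; n = 6.
Balancing gives 2 Ga^3+(aq) + 3 Zn(s) → 2 Ga(s) + 3 Zn^2+(aq); hence Q = [Zn^2+(aq)]^3 / [Ga^3+(aq)]^2 = 0.598 (log Q = −0.223).
E = E° − (0.0592/n)·log Q = +0.210 − (0.0592/6)(−0.223) = +0.21 V.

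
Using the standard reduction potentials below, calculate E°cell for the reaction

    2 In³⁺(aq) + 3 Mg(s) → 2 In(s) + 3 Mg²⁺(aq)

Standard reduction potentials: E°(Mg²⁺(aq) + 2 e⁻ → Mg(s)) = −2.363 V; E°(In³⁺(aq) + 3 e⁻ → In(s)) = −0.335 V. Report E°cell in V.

+2.028 V

In³⁺(aq) gains electrons, so the In³⁺/In couple is the cathode; the Mg²⁺/Mg couple is the anode.
E°cell = E°(cathode) − E°(anode) = −0.335 − (−2.363) = +2.028 V.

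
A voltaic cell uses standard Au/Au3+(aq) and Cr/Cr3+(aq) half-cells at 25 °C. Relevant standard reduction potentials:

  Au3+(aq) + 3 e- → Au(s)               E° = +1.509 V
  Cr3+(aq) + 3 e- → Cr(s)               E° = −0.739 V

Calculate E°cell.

The Au³⁺/Au couple has the higher E°, so Au ion is reduced (cathode) and Cr is oxidized (anode).
E°cell = E°(cathode) − E°(anode) = +1.509 − (−0.739) = +2.248 V.

+2.248 V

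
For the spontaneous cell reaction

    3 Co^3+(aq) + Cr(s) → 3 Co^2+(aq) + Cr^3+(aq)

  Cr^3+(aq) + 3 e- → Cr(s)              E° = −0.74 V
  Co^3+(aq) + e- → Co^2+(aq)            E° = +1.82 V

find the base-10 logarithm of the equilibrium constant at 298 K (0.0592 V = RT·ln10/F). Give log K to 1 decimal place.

The Co³⁺/Co²⁺ couple is reduced (cathode); E°cell = +1.82 − (−0.74) = +2.56 V with n = 3.
At equilibrium E = 0, so log K = nE°cell / 0.0592 = (3)(+2.56) / 0.0592 = 129.7.

log K = 129.7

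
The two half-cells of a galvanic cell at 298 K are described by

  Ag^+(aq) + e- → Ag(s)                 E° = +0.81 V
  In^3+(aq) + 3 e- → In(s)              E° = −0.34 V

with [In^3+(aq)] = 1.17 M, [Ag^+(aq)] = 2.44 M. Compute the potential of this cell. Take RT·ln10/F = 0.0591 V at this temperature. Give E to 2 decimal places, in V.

The Ag⁺/Ag couple has the more positive E°, so it is the cathode; In³⁺/In is the anode.
E°cell = E°cat − E°an = +0.81 − (−0.34) = +1.15 V; n = 3.
The balanced reaction is 3 Ag^+(aq) + In(s) → 3 Ag(s) + In^3+(aq), so Q = [In^3+(aq)] / [Ag^+(aq)]^3 = 0.0805 and log Q = −1.094.
By the Nernst equation, E = +1.15 − (0.0591/3)·(−1.094) = +1.17 V.

+1.17 V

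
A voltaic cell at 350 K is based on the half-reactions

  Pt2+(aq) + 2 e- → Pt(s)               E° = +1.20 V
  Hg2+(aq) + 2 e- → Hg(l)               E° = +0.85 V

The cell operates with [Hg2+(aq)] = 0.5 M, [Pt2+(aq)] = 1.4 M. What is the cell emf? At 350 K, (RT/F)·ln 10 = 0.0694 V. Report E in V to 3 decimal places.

The Pt²⁺/Pt couple has the more positive E°, so it is the cathode; Hg²⁺/Hg is the anode.
E°cell = E°cat − E°an = +1.20 − (+0.85) = +0.35 V; n = 2.
The balanced reaction is Pt2+(aq) + Hg(l) → Pt(s) + Hg2+(aq), so Q = [Hg2+(aq)] / [Pt2+(aq)] = 0.357 and log Q = −0.447.
E = E° − (0.0694/n)·log Q = +0.35 − (0.0694/2)(−0.447) = +0.366 V.

+0.366 V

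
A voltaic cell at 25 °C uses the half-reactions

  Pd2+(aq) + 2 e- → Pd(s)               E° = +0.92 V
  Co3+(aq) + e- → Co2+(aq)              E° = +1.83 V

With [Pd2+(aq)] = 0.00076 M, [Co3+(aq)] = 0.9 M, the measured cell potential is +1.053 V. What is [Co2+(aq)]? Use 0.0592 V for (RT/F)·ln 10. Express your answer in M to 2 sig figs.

0.13 M

The Co³⁺/Co²⁺ couple has the larger reduction potential, so it is the cathode: E°cell = +1.83 − (+0.92) = +0.91 V and n = 2.
Rearranging E = E° − (0.0592/n)·log Q gives log Q = 2(+0.91 − (+1.053))/0.0592 = −4.831.
Balancing electrons gives 2 Co3+(aq) + Pd(s) → 2 Co2+(aq) + Pd2+(aq); thus Q = ([Co2+(aq)]^2·[Pd2+(aq)]) / [Co3+(aq)]^2.
Substituting the known concentrations and solving, log [Co2+(aq)] = −0.902 and [Co2+(aq)] = 0.13 M.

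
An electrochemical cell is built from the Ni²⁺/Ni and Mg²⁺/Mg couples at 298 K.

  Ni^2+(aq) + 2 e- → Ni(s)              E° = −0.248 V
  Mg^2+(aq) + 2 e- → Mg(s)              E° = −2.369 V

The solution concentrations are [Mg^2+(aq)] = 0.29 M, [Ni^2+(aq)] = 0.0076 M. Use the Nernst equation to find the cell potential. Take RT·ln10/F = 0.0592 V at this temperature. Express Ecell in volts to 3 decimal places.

Ni²⁺/Ni is reduced (cathode, E° = −0.248 V) and Mg²⁺/Mg is oxidized (anode).
E°cell = E°cat − E°an = −0.248 − (−2.369) = +2.121 V; n = 2.
For the overall reaction Ni^2+(aq) + Mg(s) → Ni(s) + Mg^2+(aq), Q = [Mg^2+(aq)] / [Ni^2+(aq)] = 38.2, giving log Q = 1.582.
By the Nernst equation, E = +2.121 − (0.0592/2)·(1.582) = +2.074 V.

+2.074 V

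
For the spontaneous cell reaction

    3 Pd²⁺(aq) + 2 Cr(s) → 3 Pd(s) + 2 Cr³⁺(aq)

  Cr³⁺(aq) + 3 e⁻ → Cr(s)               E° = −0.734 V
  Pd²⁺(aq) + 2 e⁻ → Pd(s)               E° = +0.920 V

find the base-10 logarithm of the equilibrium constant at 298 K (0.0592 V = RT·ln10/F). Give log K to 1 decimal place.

log K = 167.6

The Pd²⁺/Pd couple is reduced (cathode); E°cell = +0.920 − (−0.734) = +1.654 V with n = 6.
At equilibrium E = 0, so log K = nE°cell / 0.0592 = (6)(+1.654) / 0.0592 = 167.6.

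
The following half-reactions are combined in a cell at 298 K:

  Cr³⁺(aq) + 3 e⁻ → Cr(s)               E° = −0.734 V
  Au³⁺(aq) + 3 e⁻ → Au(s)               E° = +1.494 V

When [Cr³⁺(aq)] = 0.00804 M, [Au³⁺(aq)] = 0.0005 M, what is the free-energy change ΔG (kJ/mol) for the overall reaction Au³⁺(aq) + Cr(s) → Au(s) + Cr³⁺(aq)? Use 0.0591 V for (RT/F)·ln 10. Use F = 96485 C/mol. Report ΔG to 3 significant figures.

With Au³⁺/Au reduced at the cathode, E°cell = +1.494 − (−0.734) = +2.228 V and n = 3.
Here Q = [Cr³⁺(aq)] / [Au³⁺(aq)] = 16.1 (log Q = 1.206), giving E = +2.228 − (0.0591/3)·(1.206) = +2.2042 V.
Finally ΔG = −nFE = −(3)(96485 C/mol)(+2.2042 V) = −638 kJ/mol.

−638 kJ/mol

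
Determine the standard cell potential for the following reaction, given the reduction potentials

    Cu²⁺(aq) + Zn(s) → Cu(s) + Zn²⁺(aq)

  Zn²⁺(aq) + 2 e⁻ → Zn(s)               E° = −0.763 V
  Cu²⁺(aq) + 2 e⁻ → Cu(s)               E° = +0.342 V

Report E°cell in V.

Cu²⁺(aq) gains electrons, so the Cu²⁺/Cu couple is the cathode; the Zn²⁺/Zn couple is the anode.
E°cell = E°(cathode) − E°(anode) = +0.342 − (−0.763) = +1.105 V.

+1.105 V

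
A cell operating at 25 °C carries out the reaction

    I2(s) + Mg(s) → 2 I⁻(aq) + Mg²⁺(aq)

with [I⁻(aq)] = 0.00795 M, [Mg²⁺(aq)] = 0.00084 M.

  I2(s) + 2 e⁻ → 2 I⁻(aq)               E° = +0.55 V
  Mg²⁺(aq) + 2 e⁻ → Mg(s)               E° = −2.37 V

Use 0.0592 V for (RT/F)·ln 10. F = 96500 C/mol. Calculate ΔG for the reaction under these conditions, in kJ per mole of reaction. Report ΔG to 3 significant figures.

With I₂/I⁻ reduced at the cathode, E°cell = +0.55 − (−2.37) = +2.92 V and n = 2.
Here Q = [I⁻(aq)]^2·[Mg²⁺(aq)] = 5.31×10^−8 (log Q = −7.275), giving E = +2.92 − (0.0592/2)·(−7.275) = +3.1353 V.
ΔG = −nFE = −(2)(96500)(+3.1353) J/mol = −605 kJ/mol.

−605 kJ/mol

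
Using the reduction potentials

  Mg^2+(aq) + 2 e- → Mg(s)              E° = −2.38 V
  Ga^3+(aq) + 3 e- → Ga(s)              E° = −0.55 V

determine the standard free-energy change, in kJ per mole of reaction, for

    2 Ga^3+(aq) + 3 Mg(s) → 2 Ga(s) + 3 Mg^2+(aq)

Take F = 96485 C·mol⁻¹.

−1059 kJ/mol

In the reaction as written Ga^3+(aq) is reduced, so the Ga³⁺/Ga couple is the cathode and Mg²⁺/Mg is the anode.
E°cell = −0.55 − (−2.38) = +1.83 V; balancing electrons gives n = 6.
ΔG° = −nFE°cell = −(6)(96485)(+1.83) J/mol = −1059 kJ/mol.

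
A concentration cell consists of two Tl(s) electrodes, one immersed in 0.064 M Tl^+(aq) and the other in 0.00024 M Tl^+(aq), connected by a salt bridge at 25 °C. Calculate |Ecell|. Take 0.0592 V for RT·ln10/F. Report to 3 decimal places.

For a concentration cell E°cell = 0, since both electrodes use the same couple.
The compartment with the higher Tl^+(aq) concentration (0.064 M) acts as the cathode; ions are reduced there and produced at the dilute (0.00024 M) anode.
With n = 1, Ecell = −(0.0592/1)·log([dilute]/[conc]) = −(0.0592/1)·log(0.00024/0.064) = +0.144 V.

0.144 V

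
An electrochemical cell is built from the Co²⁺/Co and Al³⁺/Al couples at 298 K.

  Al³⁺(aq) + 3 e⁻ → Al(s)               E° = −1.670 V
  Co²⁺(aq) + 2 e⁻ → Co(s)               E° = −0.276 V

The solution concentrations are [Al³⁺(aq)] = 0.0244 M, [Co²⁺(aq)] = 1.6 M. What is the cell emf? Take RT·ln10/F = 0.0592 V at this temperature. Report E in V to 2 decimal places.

The Co²⁺/Co couple has the more positive E°, so it is the cathode; Al³⁺/Al is the anode.
E°cell = −0.276 − (−1.670) = +1.394 V, with n = 6 electrons transferred.
The balanced reaction is 3 Co²⁺(aq) + 2 Al(s) → 3 Co(s) + 2 Al³⁺(aq), so Q = [Al³⁺(aq)]^2 / [Co²⁺(aq)]^3 = 0.000145 and log Q = −3.838.
E = E° − (0.0592/n)·log Q = +1.394 − (0.0592/6)(−3.838) = +1.43 V.

+1.43 V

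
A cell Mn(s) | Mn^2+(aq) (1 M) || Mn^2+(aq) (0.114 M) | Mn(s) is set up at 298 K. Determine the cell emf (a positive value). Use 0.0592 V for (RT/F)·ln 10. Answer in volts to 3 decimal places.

0.028 V

For a concentration cell E°cell = 0, since both electrodes use the same couple.
The compartment with the higher Mn^2+(aq) concentration (1 M) acts as the cathode; ions are reduced there and produced at the dilute (0.114 M) anode.
With n = 2, Ecell = −(0.0592/2)·log([dilute]/[conc]) = −(0.0592/2)·log(0.114/1) = +0.028 V.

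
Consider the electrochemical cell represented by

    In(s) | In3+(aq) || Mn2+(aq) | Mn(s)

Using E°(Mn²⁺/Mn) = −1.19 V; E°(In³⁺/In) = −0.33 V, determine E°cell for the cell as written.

−0.86 V

By convention the left-hand electrode in cell notation is the anode (oxidation) and the right-hand electrode is the cathode (reduction).
E°cell = E°(right) − E°(left) = −1.19 − (−0.33) = −0.86 V.
The negative sign shows that, as written, the cell would require an external voltage to drive the reaction.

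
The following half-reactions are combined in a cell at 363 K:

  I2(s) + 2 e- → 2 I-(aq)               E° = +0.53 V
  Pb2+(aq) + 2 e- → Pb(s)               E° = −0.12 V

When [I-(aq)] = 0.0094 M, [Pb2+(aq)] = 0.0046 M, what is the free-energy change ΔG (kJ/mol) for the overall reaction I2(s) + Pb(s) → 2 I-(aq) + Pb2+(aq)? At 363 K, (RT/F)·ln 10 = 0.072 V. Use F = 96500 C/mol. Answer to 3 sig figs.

−170 kJ/mol

The standard cell potential is +0.53 − (−0.12) = +0.65 V, with n = 2 electrons in the balanced equation.
The reaction quotient is [I-(aq)]^2·[Pb2+(aq)] = 4.06×10^−7; by Nernst, E = +0.65 − (0.072/2)(−6.391) = +0.8801 V.
ΔG = −nFE = −(2)(96500)(+0.8801) J/mol = −170 kJ/mol.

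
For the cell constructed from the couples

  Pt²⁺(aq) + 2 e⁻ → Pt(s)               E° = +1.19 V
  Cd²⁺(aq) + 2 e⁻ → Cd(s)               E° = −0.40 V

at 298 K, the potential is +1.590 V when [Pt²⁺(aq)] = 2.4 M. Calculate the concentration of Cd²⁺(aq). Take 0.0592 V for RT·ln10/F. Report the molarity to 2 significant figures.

2.4 M

The Pt²⁺/Pt couple has the larger reduction potential, so it is the cathode: E°cell = +1.19 − (−0.40) = +1.59 V and n = 2.
Since E = E° − (0.0592/n)·log Q, log Q = n(E° − E)/0.0592 = 0.000.
The balanced reaction is Pt²⁺(aq) + Cd(s) → Pt(s) + Cd²⁺(aq), so Q = [Cd²⁺(aq)] / [Pt²⁺(aq)].
Isolating [Cd²⁺(aq)] in Q = 10^{0.000} yields log [Cd²⁺(aq)] = 0.380, i.e. 2.4 M.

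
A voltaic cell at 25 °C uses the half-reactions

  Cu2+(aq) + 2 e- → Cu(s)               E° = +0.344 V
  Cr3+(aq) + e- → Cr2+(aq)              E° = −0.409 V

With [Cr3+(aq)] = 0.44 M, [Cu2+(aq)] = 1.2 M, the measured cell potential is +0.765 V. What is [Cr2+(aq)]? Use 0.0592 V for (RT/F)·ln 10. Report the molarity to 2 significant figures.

0.64 M

The Cu²⁺/Cu couple has the larger reduction potential, so it is the cathode: E°cell = +0.344 − (−0.409) = +0.753 V and n = 2.
From the Nernst equation, log Q = n(E° − E)/0.0592 = 2·(+0.753 − (+0.765))/0.0592 = −0.405.
The balanced reaction is Cu2+(aq) + 2 Cr2+(aq) → Cu(s) + 2 Cr3+(aq), so Q = [Cr3+(aq)]^2 / ([Cu2+(aq)]·[Cr2+(aq)]^2).
Solving for the unknown gives log [Cr2+(aq)] = −0.194, so [Cr2+(aq)] ≈ 0.64 M.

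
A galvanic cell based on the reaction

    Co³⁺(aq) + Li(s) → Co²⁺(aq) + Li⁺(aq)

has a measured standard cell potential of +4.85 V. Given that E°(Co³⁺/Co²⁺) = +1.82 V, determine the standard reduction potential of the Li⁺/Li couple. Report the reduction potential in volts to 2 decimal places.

−3.03 V

In the reaction as written the Co³⁺/Co²⁺ couple is reduced (cathode) and Li⁺/Li is oxidized (anode), so E°cell = E°(Co³⁺/Co²⁺) − E°(Li⁺/Li).
E°(Li⁺/Li) = E°(cathode) − E°cell = +1.82 − (+4.85) = −3.03 V.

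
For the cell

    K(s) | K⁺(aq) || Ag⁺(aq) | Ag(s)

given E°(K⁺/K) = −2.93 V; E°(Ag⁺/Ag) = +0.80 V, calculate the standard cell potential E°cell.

+3.73 V

By convention the left-hand electrode in cell notation is the anode (oxidation) and the right-hand electrode is the cathode (reduction).
E°cell = E°(right) − E°(left) = +0.80 − (−2.93) = +3.73 V.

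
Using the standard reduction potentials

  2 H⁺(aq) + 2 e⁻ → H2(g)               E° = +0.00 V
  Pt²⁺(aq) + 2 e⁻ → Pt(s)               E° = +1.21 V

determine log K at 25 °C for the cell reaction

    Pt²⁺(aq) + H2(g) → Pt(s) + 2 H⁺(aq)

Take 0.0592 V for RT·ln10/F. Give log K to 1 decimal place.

The Pt²⁺/Pt couple is reduced (cathode); E°cell = +1.21 − (+0.00) = +1.21 V with n = 2.
At equilibrium E = 0, so log K = nE°cell / 0.0592 = (2)(+1.21) / 0.0592 = 40.9.

log K = 40.9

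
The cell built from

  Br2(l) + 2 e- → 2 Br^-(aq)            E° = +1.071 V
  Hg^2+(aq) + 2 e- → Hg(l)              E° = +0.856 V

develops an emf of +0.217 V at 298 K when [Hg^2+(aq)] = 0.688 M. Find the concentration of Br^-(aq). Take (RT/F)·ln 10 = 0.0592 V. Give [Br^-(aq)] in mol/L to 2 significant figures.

1.1 M

The Br₂/Br⁻ couple has the larger reduction potential, so it is the cathode: E°cell = +1.071 − (+0.856) = +0.215 V and n = 2.
Since E = E° − (0.0592/n)·log Q, log Q = n(E° − E)/0.0592 = −0.068.
The balanced reaction is Br2(l) + Hg(l) → 2 Br^-(aq) + Hg^2+(aq), so Q = [Br^-(aq)]^2·[Hg^2+(aq)].
Solving for the unknown gives log [Br^-(aq)] = 0.047, so [Br^-(aq)] ≈ 1.1 M.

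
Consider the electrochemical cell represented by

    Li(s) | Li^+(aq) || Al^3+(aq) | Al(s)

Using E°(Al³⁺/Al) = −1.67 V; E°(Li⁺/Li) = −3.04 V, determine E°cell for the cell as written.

+1.37 V

By convention the left-hand electrode in cell notation is the anode (oxidation) and the right-hand electrode is the cathode (reduction).
E°cell = E°(right) − E°(left) = −1.67 − (−3.04) = +1.37 V.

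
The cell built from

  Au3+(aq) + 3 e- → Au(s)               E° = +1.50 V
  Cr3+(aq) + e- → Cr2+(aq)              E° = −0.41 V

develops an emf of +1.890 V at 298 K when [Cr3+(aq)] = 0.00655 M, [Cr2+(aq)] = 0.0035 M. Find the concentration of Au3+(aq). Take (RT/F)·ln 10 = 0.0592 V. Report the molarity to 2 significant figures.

With Au³⁺/Au at the cathode and Cr³⁺/Cr²⁺ at the anode, E°cell = +1.50 − (−0.41) = +1.91 V (n = 3).
Since E = E° − (0.0592/n)·log Q, log Q = n(E° − E)/0.0592 = 1.014.
The balanced reaction is Au3+(aq) + 3 Cr2+(aq) → Au(s) + 3 Cr3+(aq), so Q = [Cr3+(aq)]^3 / ([Au3+(aq)]·[Cr2+(aq)]^3).
Solving for the unknown gives log [Au3+(aq)] = −0.197, so [Au3+(aq)] ≈ 0.64 M.

0.64 M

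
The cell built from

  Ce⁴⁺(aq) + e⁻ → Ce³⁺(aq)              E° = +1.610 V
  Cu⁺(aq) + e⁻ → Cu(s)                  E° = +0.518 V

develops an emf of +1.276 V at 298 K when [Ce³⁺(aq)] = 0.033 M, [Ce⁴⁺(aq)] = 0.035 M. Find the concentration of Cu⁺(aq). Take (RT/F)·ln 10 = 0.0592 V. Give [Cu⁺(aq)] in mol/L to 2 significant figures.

The Ce⁴⁺/Ce³⁺ couple has the larger reduction potential, so it is the cathode: E°cell = +1.610 − (+0.518) = +1.092 V and n = 1.
Rearranging E = E° − (0.0592/n)·log Q gives log Q = 1(+1.092 − (+1.276))/0.0592 = −3.108.
For Ce⁴⁺(aq) + Cu(s) → Ce³⁺(aq) + Cu⁺(aq), the reaction quotient is Q = ([Ce³⁺(aq)]·[Cu⁺(aq)]) / [Ce⁴⁺(aq)].
Isolating [Cu⁺(aq)] in Q = 10^{−3.108} yields log [Cu⁺(aq)] = −3.082, i.e. 0.00083 M.

0.00083 M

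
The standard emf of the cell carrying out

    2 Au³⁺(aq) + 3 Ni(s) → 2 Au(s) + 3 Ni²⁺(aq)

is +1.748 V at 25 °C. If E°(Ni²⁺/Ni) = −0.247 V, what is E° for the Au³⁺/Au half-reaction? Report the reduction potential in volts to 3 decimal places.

In the reaction as written the Au³⁺/Au couple is reduced (cathode) and Ni²⁺/Ni is oxidized (anode), so E°cell = E°(Au³⁺/Au) − E°(Ni²⁺/Ni).
E°(Au³⁺/Au) = E°cell + E°(anode) = +1.748 + (−0.247) = +1.501 V.

+1.501 V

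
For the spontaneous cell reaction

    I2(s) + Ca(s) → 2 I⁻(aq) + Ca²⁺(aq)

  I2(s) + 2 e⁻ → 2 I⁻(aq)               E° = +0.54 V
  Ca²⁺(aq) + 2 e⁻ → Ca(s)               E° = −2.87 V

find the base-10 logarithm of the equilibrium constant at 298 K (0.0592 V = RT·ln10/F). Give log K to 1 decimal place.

log K = 115.2

The I₂/I⁻ couple is reduced (cathode); E°cell = +0.54 − (−2.87) = +3.41 V with n = 2.
At equilibrium E = 0, so log K = nE°cell / 0.0592 = (2)(+3.41) / 0.0592 = 115.2.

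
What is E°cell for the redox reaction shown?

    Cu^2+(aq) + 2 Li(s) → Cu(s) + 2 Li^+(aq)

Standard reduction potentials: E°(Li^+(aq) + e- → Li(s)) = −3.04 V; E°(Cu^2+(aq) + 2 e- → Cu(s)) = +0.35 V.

+3.39 V

Cu^2+(aq) gains electrons, so the Cu²⁺/Cu couple is the cathode; the Li⁺/Li couple is the anode.
E°cell = E°(cathode) − E°(anode) = +0.35 − (−3.04) = +3.39 V.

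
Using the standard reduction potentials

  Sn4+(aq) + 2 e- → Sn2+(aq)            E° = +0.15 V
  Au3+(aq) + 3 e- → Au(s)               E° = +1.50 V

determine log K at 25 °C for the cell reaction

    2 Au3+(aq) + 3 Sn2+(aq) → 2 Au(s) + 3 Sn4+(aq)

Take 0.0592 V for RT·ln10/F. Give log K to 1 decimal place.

The Au³⁺/Au couple is reduced (cathode); E°cell = +1.50 − (+0.15) = +1.35 V with n = 6.
At equilibrium E = 0, so log K = nE°cell / 0.0592 = (6)(+1.35) / 0.0592 = 136.8.

log K = 136.8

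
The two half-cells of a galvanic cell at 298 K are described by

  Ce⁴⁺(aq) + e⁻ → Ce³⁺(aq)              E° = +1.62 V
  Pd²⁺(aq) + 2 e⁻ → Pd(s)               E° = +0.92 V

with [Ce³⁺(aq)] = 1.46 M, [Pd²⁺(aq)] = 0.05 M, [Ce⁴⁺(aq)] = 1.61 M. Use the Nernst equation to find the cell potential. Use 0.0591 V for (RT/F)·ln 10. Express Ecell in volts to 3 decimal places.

The Ce⁴⁺/Ce³⁺ couple has the more positive E°, so it is the cathode; Pd²⁺/Pd is the anode.
E°cell = +1.62 − (+0.92) = +0.70 V, with n = 2 electrons transferred.
For the overall reaction 2 Ce⁴⁺(aq) + Pd(s) → 2 Ce³⁺(aq) + Pd²⁺(aq), Q = ([Ce³⁺(aq)]^2·[Pd²⁺(aq)]) / [Ce⁴⁺(aq)]^2 = 0.0411, giving log Q = −1.386.
Applying E = E° − (RT ln10/nF)·log Q gives +0.70 − (0.0591/2)(−1.386) = +0.741 V.

+0.741 V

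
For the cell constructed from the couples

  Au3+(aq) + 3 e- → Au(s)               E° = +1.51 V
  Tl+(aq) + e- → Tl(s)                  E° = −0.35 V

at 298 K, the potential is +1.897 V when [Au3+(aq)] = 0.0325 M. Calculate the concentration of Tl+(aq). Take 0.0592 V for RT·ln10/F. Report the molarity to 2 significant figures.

The Au³⁺/Au couple has the larger reduction potential, so it is the cathode: E°cell = +1.51 − (−0.35) = +1.86 V and n = 3.
Since E = E° − (0.0592/n)·log Q, log Q = n(E° − E)/0.0592 = −1.875.
The balanced reaction is Au3+(aq) + 3 Tl(s) → Au(s) + 3 Tl+(aq), so Q = [Tl+(aq)]^3 / [Au3+(aq)].
Substituting the known concentrations and solving, log [Tl+(aq)] = −1.121 and [Tl+(aq)] = 0.076 M.

0.076 M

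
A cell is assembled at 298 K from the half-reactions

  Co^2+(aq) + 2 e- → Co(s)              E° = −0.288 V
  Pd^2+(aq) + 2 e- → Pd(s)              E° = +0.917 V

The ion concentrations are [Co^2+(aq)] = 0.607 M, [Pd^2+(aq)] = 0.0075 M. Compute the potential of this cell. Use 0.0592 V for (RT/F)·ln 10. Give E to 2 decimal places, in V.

+1.15 V

The Pd²⁺/Pd couple has the more positive E°, so it is the cathode; Co²⁺/Co is the anode.
E°cell = +0.917 − (−0.288) = +1.205 V, with n = 2 electrons transferred.
The balanced reaction is Pd^2+(aq) + Co(s) → Pd(s) + Co^2+(aq), so Q = [Co^2+(aq)] / [Pd^2+(aq)] = 80.9 and log Q = 1.908.
E = E° − (0.0592/n)·log Q = +1.205 − (0.0592/2)(1.908) = +1.15 V.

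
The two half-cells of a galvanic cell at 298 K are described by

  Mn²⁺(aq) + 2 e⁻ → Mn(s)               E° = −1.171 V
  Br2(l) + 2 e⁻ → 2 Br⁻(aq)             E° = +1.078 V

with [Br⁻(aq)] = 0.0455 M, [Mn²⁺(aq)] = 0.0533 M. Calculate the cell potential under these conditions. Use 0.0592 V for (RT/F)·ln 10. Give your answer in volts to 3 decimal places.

The Br₂/Br⁻ couple has the more positive E°, so it is the cathode; Mn²⁺/Mn is the anode.
E°cell = E°cat − E°an = +1.078 − (−1.171) = +2.249 V; n = 2.
Balancing gives Br2(l) + Mn(s) → 2 Br⁻(aq) + Mn²⁺(aq); hence Q = [Br⁻(aq)]^2·[Mn²⁺(aq)] = 0.00011 (log Q = −3.957).
E = E° − (0.0592/n)·log Q = +2.249 − (0.0592/2)(−3.957) = +2.366 V.

+2.366 V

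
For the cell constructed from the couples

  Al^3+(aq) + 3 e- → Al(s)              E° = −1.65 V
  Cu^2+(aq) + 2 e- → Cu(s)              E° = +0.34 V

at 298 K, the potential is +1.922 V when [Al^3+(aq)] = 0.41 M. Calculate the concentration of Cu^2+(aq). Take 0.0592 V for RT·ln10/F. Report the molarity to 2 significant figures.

0.0028 M

The Cu²⁺/Cu couple has the larger reduction potential, so it is the cathode: E°cell = +0.34 − (−1.65) = +1.99 V and n = 6.
Since E = E° − (0.0592/n)·log Q, log Q = n(E° − E)/0.0592 = 6.892.
The balanced reaction is 3 Cu^2+(aq) + 2 Al(s) → 3 Cu(s) + 2 Al^3+(aq), so Q = [Al^3+(aq)]^2 / [Cu^2+(aq)]^3.
Substituting the known concentrations and solving, log [Cu^2+(aq)] = −2.555 and [Cu^2+(aq)] = 0.0028 M.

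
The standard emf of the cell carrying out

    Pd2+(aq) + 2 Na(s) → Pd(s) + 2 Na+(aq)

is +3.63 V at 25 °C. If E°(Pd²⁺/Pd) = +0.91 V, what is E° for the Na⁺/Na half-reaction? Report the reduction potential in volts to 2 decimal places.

−2.72 V

In the reaction as written the Pd²⁺/Pd couple is reduced (cathode) and Na⁺/Na is oxidized (anode), so E°cell = E°(Pd²⁺/Pd) − E°(Na⁺/Na).
E°(Na⁺/Na) = E°(cathode) − E°cell = +0.91 − (+3.63) = −2.72 V.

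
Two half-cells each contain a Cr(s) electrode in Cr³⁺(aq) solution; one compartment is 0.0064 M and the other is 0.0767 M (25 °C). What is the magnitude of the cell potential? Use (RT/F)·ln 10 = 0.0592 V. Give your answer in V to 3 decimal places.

For a concentration cell E°cell = 0, since both electrodes use the same couple.
The compartment with the higher Cr³⁺(aq) concentration (0.0767 M) acts as the cathode; ions are reduced there and produced at the dilute (0.0064 M) anode.
With n = 3, Ecell = −(0.0592/3)·log([dilute]/[conc]) = −(0.0592/3)·log(0.0064/0.0767) = +0.021 V.

0.021 V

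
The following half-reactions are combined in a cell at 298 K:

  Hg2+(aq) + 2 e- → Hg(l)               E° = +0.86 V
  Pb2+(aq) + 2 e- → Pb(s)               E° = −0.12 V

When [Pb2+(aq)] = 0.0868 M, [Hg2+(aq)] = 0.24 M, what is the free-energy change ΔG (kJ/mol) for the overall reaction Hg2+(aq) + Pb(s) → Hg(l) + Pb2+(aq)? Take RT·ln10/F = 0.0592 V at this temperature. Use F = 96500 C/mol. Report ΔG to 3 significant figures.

The standard cell potential is +0.86 − (−0.12) = +0.98 V, with n = 2 electrons in the balanced equation.
Q = [Pb2+(aq)] / [Hg2+(aq)] = 0.362, so log Q = −0.442 and E = +0.98 − (0.0592/2)(−0.442) = +0.9931 V.
ΔG = −nFE = −(2)(96500)(+0.9931) J/mol = −192 kJ/mol.

−192 kJ/mol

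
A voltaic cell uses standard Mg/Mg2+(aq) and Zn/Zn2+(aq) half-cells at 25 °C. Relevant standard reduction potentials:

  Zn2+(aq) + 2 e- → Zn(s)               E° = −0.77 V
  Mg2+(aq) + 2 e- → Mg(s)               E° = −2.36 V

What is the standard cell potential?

+1.59 V

The Zn²⁺/Zn couple has the higher E°, so Zn ion is reduced (cathode) and Mg is oxidized (anode).
E°cell = E°(cathode) − E°(anode) = −0.77 − (−2.36) = +1.59 V.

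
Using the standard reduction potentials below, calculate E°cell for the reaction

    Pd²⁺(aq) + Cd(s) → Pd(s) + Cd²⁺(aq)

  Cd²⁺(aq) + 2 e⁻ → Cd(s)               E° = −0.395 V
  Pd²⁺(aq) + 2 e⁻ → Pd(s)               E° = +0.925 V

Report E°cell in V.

+1.320 V

Pd²⁺(aq) gains electrons, so the Pd²⁺/Pd couple is the cathode; the Cd²⁺/Cd couple is the anode.
E°cell = E°(cathode) − E°(anode) = +0.925 − (−0.395) = +1.320 V.
The positive value indicates the reaction is spontaneous as written.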